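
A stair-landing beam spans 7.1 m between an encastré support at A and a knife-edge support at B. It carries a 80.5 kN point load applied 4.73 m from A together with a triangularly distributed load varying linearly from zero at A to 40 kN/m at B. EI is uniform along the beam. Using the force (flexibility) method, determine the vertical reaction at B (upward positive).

Take the reaction at B as the redundant and release it; the primary structure is a cantilever fixed at A.
Primary-structure tip deflection at B by superposition:
  point load 80.5 at a = 4.73: Pa²(3L − a)/(6EI) = 4974/EI
  triangular load, peak 40 at the free end: 11w₀L⁴/(120EI) = 9318/EI
  δ_0 = 14291/EI
Tip deflection under a unit load at B: L³/(3EI) = 119.3/EI.
The prop prevents deflection at B: R_B = δ_0/δ_{BB} = 14291/119.3 = 119.8 kN.

R_B = 119.8 kN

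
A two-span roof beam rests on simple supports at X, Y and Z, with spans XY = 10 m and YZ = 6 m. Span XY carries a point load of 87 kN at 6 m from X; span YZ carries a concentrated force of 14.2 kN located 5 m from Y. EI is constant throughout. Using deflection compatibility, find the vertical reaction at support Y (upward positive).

Insert a hinge at Y; M_Y is the redundant, and each span becomes simply supported.
Discontinuity in slope at Y on the released structure — sum the simple-span end rotations:
  span XY: point load 87 at a = 6: Pab(L + a)/(6LEI) = 556.8/EI
  span YZ: point load 14.2 at a = 5: Pab(L + b)/(6LEI) = 13.81/EI
  relative rotation θ_0 = (556.8 + 13.81)/EI = 570.6/EI
A unit hogging moment at Y produces rotation L₁/(3EI) + L₂/(3EI) = 5.333/EI.
Slope continuity at Y: θ_0 = M_Y·5.333/EI, so M_Y = 570.6/5.333 = 107 kN·m (hogging).
Span XY, ΣM about X with M_Y applied at Y: R_Y^{XY}·10 = 522 + 107, so R_Y^{XY} = 62.9 kN and R_X = 87 − 62.9 = 24.1 kN.
Span YZ, ΣM about Z: R_Y^{YZ}·6 = 14.2 + 107, so R_Y^{YZ} = 20.2 kN and R_Z = 14.2 − 20.2 = -5.998 kN.
R_Y = 62.9 + 20.2 = 83.1 kN.

R_Y = 83.1 kN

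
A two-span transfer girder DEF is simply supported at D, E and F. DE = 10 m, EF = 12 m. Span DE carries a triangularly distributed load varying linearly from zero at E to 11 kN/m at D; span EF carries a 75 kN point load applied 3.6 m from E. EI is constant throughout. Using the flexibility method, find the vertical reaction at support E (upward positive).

Take M_E as the redundant. Released structure: two simple spans DE and EF with a hinge at E.
End slopes at the hinge E, treating each span as simply supported:
  span DE: triangular load, peak 11: 7w₀L³/(360EI) = 213.9/EI
  span EF: point load 75 at a = 3.6: Pab(L + b)/(6LEI) = 642.6/EI
  relative rotation θ_0 = (213.9 + 642.6)/EI = 856.5/EI
A unit hogging moment at E produces rotation L₁/(3EI) + L₂/(3EI) = 7.333/EI.
Compatibility: M_E·(L₁+L₂)/(3EI) = θ_0, giving M_E = 116.8 kN·m (hogging).
Span DE, ΣM about D with M_E applied at E: R_E^{DE}·10 = 183.3 + 116.8, so R_E^{DE} = 30.01 kN and R_D = 55 − 30.01 = 24.99 kN.
Span EF, ΣM about F: R_E^{EF}·12 = 630 + 116.8, so R_E^{EF} = 62.23 kN and R_F = 75 − 62.23 = 12.77 kN.
R_E = 30.01 + 62.23 = 92.25 kN.

R_E = 92.25 kN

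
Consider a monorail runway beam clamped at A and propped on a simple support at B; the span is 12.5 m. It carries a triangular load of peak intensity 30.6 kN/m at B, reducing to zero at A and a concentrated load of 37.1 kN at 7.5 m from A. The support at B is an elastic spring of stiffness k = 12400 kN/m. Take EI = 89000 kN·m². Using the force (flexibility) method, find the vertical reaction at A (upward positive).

R_A = 108.5 kN

Take the reaction at B as the redundant and release it; the primary structure is a cantilever fixed at A.
Downward deflection at the released point B due to the loads:
  triangular load, peak 30.6 at the free end: 11w₀L⁴/(120EI) = 68481/EI
  point load 37.1 at a = 7.5: Pa²(3L − a)/(6EI) = 10434/EI
  δ_0 = 78916/EI
Flexibility coefficient — unit upward force at B: δ_{BB} = L³/(3EI) = 651/EI.
With EI = 89000 kN·m²: δ_0 = 0.88669 m and δ_{BB} = 0.007315 m/kN.
Compatibility — the spring shortens by R_B/k under the reaction it provides: δ_0 − R_B·δ_{BB} = R_B/k. With 1/k = 0.000081 m/kN, R_B = δ_0 / (δ_{BB} + 1/k) = 0.88669 / (0.007315 + 0.000081) = 119.9 kN.
Vertical equilibrium: R_A = ΣP − R_B = 228.3 − 119.9 = 108.5 kN.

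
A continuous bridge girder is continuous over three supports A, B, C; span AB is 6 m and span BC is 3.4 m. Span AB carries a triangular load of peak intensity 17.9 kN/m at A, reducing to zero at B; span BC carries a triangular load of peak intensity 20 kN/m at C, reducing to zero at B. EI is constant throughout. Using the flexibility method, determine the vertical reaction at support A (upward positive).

Take M_B as the redundant. Released structure: two simple spans AB and BC with a hinge at B.
Rotations at B on the released spans (each span's end-slope, ×1/EI):
  span AB: triangular load, peak 17.9: 7w₀L³/(360EI) = 75.18/EI
  span BC: triangular load, peak 20: 7w₀L³/(360EI) = 15.28/EI
  relative rotation θ_0 = (75.18 + 15.28)/EI = 90.46/EI
A unit hogging moment at B produces rotation L₁/(3EI) + L₂/(3EI) = 3.133/EI.
Compatibility: M_B·(L₁+L₂)/(3EI) = θ_0, giving M_B = 28.87 kN·m (hogging).
Span AB, ΣM about A with M_B applied at B: R_B^{AB}·6 = 107.4 + 28.87, so R_B^{AB} = 22.71 kN and R_A = 53.7 − 22.71 = 30.99 kN.

R_A = 30.99 kN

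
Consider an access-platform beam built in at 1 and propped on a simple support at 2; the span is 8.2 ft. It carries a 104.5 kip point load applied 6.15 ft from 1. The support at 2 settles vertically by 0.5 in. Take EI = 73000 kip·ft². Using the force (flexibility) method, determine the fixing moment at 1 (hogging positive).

Remove the prop at 2; the released (primary) structure is a cantilever built in at 1.
Primary-structure tip deflection at 2 by superposition:
  point load 104.5 at a = 6.15: Pa²(3L − a)/(6EI) = 12154/EI
Tip deflection under a unit load at 2: L³/(3EI) = 183.8/EI.
With EI = 73000 kip·ft²: δ_0 = 0.16649 ft and δ_{22} = 0.002518 ft/kip.
Compatibility — the beam at 2 must follow the support down by 0.04167 ft: δ_0 − R_2·δ_{22} = 0.04167, so R_2 = (0.16649 − 0.04167)/0.002518 = 49.58 kip.
Moment equilibrium about 1: M_1 = Σ(load moments about 1) − R_2·L = 642.7 − 49.58×8.2 = 236.1 kip·ft.

M_1 = 236.1 kip·ft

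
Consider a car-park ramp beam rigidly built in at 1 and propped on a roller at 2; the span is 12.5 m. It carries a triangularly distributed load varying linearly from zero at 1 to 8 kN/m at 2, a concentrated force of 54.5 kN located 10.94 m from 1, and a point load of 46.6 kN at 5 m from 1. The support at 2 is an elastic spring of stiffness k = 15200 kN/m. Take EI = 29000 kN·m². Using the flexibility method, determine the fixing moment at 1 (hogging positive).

M_1 = 229.6 kN·m

Release the roller at 2. Primary structure: cantilever fixed at 1.
Primary-structure tip deflection at 2 by superposition:
  triangular load, peak 8 at the free end: 11w₀L⁴/(120EI) = 17904/EI
  point load 54.5 at a = 10.94: Pa²(3L − a)/(6EI) = 28874/EI
  point load 46.6 at a = 5: Pa²(3L − a)/(6EI) = 6310/EI
  δ_0 = 53088/EI
Flexibility coefficient — unit upward force at 2: δ_{22} = L³/(3EI) = 651/EI.
With EI = 29000 kN·m²: δ_0 = 1.8306 m and δ_{22} = 0.02245 m/kN.
Compatibility — the spring shortens by R_2/k under the reaction it provides: δ_0 − R_2·δ_{22} = R_2/k. With 1/k = 0.000066 m/kN, R_2 = δ_0 / (δ_{22} + 1/k) = 1.8306 / (0.02245 + 0.000066) = 81.31 kN.
Moment equilibrium about 1: M_1 = Σ(load moments about 1) − R_2·L = 1246 − 81.31×12.5 = 229.6 kN·m.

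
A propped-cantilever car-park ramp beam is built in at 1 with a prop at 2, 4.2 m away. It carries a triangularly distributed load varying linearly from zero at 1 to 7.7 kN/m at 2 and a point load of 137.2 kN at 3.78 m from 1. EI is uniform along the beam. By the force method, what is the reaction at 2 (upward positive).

R_2 = 125.6 kN

Remove the prop at 2; the released (primary) structure is a cantilever built in at 1.
Primary-structure tip deflection at 2 by superposition:
  triangular load, peak 7.7 at the free end: 11w₀L⁴/(120EI) = 219.6/EI
  point load 137.2 at a = 3.78: Pa²(3L − a)/(6EI) = 2882/EI
  δ_0 = 3101/EI
Tip deflection under a unit load at 2: L³/(3EI) = 24.7/EI.
The prop prevents deflection at 2: R_2 = δ_0/δ_{22} = 3101/24.7 = 125.6 kN.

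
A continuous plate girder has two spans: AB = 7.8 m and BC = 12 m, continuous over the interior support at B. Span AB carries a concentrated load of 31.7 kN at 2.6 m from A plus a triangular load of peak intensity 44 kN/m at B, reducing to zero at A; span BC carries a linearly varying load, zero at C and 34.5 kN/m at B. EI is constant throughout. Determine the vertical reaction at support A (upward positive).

Release continuity at B by inserting a hinge; the redundant is the internal moment M_B. The primary structure is two simply-supported spans AB and BC.
End slopes at the hinge B, treating each span as simply supported:
  span AB: point load 31.7 at a = 2.6: Pab(L + a)/(6LEI) = 95.24/EI
  span AB: triangular load, peak 44: w₀L³/(45EI) = 464/EI
  span BC: triangular load, peak 34.5: w₀L³/(45EI) = 1325/EI
  relative rotation θ_0 = (559.2 + 1325)/EI = 1884/EI
A unit hogging moment at B produces rotation L₁/(3EI) + L₂/(3EI) = 6.6/EI.
Compatibility: M_B·(L₁+L₂)/(3EI) = θ_0, giving M_B = 285.5 kN·m (hogging).
Span AB, ΣM about A with M_B applied at B: R_B^{AB}·7.8 = 974.7 + 285.5, so R_B^{AB} = 161.6 kN and R_A = 203.3 − 161.6 = 41.74 kN.

R_A = 41.74 kN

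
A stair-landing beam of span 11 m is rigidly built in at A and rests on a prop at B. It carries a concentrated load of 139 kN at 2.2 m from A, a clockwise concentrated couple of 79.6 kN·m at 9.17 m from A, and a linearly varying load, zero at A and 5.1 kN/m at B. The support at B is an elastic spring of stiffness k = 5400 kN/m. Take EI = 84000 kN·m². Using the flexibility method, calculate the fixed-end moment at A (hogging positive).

Remove the prop at B; the released (primary) structure is a cantilever built in at A.
Free-end deflection of the primary structure under the applied loading (downward +):
  point load 139 at a = 2.2: Pa²(3L − a)/(6EI) = 3454/EI
  clockwise couple 79.6 at a = 9.17: M₀a(2L − a)/(2EI) = 4683/EI
  triangular load, peak 5.1 at the free end: 11w₀L⁴/(120EI) = 6845/EI
  δ_0 = 14981/EI
Flexibility coefficient — unit upward force at B: δ_{BB} = L³/(3EI) = 443.7/EI.
With EI = 84000 kN·m²: δ_0 = 0.17834 m and δ_{BB} = 0.005282 m/kN.
Compatibility — the spring shortens by R_B/k under the reaction it provides: δ_0 − R_B·δ_{BB} = R_B/k. With 1/k = 0.000185 m/kN, R_B = δ_0 / (δ_{BB} + 1/k) = 0.17834 / (0.005282 + 0.000185) = 32.62 kN.
Moment equilibrium about A: M_A = Σ(load moments about A) − R_B·L = 591.1 − 32.62×11 = 232.3 kN·m.

M_A = 232.3 kN·m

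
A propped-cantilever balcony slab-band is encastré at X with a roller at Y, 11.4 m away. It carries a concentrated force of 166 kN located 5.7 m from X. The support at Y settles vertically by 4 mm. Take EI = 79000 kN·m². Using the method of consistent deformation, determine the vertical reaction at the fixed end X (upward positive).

R_X = 114.8 kN

Take the reaction at Y as the redundant and release it; the primary structure is a cantilever fixed at X.
Deflection at Y on the released cantilever, summing each load's contribution:
  point load 166 at a = 5.7: Pa²(3L − a)/(6EI) = 25618/EI
Tip deflection under a unit load at Y: L³/(3EI) = 493.8/EI.
With EI = 79000 kN·m²: δ_0 = 0.32428 m and δ_{YY} = 0.006251 m/kN.
Compatibility — the beam at Y must follow the support down by 0.004 m: δ_0 − R_Y·δ_{YY} = 0.004, so R_Y = (0.32428 − 0.004)/0.006251 = 51.24 kN.
Vertical equilibrium: R_X = ΣP − R_Y = 166 − 51.24 = 114.8 kN.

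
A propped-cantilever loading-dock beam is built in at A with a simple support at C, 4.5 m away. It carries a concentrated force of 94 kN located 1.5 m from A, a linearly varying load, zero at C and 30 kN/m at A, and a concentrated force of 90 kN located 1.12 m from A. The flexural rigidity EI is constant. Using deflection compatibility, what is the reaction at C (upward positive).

R_C = 35.09 kN

Release the roller at C. Primary structure: cantilever fixed at A.
Downward deflection at the released point C due to the loads:
  point load 94 at a = 1.5: Pa²(3L − a)/(6EI) = 423/EI
  triangular load, peak 30 at the fixed end: w₀L⁴/(30EI) = 410.1/EI
  point load 90 at a = 1.12: Pa²(3L − a)/(6EI) = 232.9/EI
  δ_0 = 1066/EI
Tip deflection under a unit load at C: L³/(3EI) = 30.38/EI.
The prop prevents deflection at C: R_C = δ_0/δ_{CC} = 1066/30.38 = 35.09 kN.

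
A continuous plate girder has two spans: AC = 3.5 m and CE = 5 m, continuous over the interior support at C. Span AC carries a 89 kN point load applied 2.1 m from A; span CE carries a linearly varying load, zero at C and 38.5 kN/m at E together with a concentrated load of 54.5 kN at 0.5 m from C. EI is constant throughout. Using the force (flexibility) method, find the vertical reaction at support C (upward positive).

R_C = 169.2 kN

Take M_C as the redundant. Released structure: two simple spans AC and CE with a hinge at C.
End slopes at the hinge C, treating each span as simply supported:
  span AC: point load 89 at a = 2.1: Pab(L + a)/(6LEI) = 69.78/EI
  span CE: triangular load, peak 38.5: 7w₀L³/(360EI) = 93.58/EI
  span CE: point load 54.5 at a = 0.5: Pab(L + b)/(6LEI) = 38.83/EI
  relative rotation θ_0 = (69.78 + 132.4)/EI = 202.2/EI
A unit hogging moment at C produces rotation L₁/(3EI) + L₂/(3EI) = 2.833/EI.
Slope continuity at C: θ_0 = M_C·2.833/EI, so M_C = 202.2/2.833 = 71.36 kN·m (hogging).
Span AC, ΣM about A with M_C applied at C: R_C^{AC}·3.5 = 186.9 + 71.36, so R_C^{AC} = 73.79 kN and R_A = 89 − 73.79 = 15.21 kN.
Span CE, ΣM about E: R_C^{CE}·5 = 405.7 + 71.36, so R_C^{CE} = 95.41 kN and R_E = 150.8 − 95.41 = 55.34 kN.
R_C = 73.79 + 95.41 = 169.2 kN.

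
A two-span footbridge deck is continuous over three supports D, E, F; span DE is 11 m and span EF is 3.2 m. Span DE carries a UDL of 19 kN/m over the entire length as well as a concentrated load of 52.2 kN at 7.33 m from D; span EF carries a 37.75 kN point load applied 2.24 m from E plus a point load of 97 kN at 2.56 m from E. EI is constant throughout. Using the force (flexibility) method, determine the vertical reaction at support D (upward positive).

R_D = 93.24 kN

Release continuity at E by inserting a hinge; the redundant is the internal moment M_E. The primary structure is two simply-supported spans DE and EF.
Discontinuity in slope at E on the released structure — sum the simple-span end rotations:
  span DE: UDL 19: wL³/(24EI) = 1054/EI
  span DE: point load 52.2 at a = 7.33: Pab(L + a)/(6LEI) = 390/EI
  span EF: point load 37.75 at a = 2.24: Pab(L + b)/(6LEI) = 17.59/EI
  span EF: point load 97 at a = 2.56: Pab(L + b)/(6LEI) = 31.78/EI
  relative rotation θ_0 = (1444 + 49.37)/EI = 1493/EI
A unit hogging moment at E produces rotation L₁/(3EI) + L₂/(3EI) = 4.733/EI.
Slope continuity at E: θ_0 = M_E·4.733/EI, so M_E = 1493/4.733 = 315.4 kN·m (hogging).
Span DE, ΣM about D with M_E applied at E: R_E^{DE}·11 = 1532 + 315.4, so R_E^{DE} = 168 kN and R_D = 261.2 − 168 = 93.24 kN.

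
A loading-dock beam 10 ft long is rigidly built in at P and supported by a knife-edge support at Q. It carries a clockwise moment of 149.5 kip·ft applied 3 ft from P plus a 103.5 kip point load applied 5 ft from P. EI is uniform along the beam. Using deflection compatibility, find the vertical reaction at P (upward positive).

R_P = 59.72 kip

Release the roller at Q. Primary structure: cantilever fixed at P.
Downward deflection at the released point Q due to the loads:
  clockwise couple 149.5 at a = 3: M₀a(2L − a)/(2EI) = 3812/EI
  point load 103.5 at a = 5: Pa²(3L − a)/(6EI) = 10781/EI
  δ_0 = 14594/EI
Flexibility coefficient — unit upward force at Q: δ_{QQ} = L³/(3EI) = 333.3/EI.
The prop prevents deflection at Q: R_Q = δ_0/δ_{QQ} = 14594/333.3 = 43.78 kip.
Vertical equilibrium: R_P = ΣP − R_Q = 103.5 − 43.78 = 59.72 kip.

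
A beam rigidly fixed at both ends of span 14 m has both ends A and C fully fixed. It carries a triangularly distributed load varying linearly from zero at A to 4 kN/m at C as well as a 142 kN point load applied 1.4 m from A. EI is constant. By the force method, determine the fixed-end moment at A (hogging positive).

Release both end moments; the primary structure is a simply-supported span AC with redundants M_A and M_C.
Simple-span end rotations at A and C under the given loads:
  at A: triangular load, peak 4: 7w₀L³/(360EI) = 213.4/EI
  at C: triangular load, peak 4: w₀L³/(45EI) = 243.9/EI
  at A: point load 142 at a = 1.4: Pab(L + b)/(6LEI) = 793.2/EI
  at C: point load 142 at a = 1.4: Pab(L + a)/(6LEI) = 459.2/EI
  θ_A0 = 1007/EI,  θ_C0 = 703.1/EI
Flexibility coefficients: a unit moment at one end gives L/(3EI) there and L/(6EI) at the far end, so f₁₁ = f₂₂ = 4.667/EI and f₁₂ = f₂₁ = 2.333/EI.
Compatibility — zero rotation at each built-in end:
  4.667 M_A + 2.333 M_C = 1007
  2.333 M_A + 4.667 M_C = 703.1
Solving the pair gives M_A = 187.2 kN·m and M_C = 57.09 kN·m (hogging).

M_A = 187.2 kN·m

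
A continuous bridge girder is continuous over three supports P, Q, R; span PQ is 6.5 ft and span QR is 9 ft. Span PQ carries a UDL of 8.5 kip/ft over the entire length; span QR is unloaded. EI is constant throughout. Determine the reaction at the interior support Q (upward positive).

R_Q = 32.61 kip

Take M_Q as the redundant. Released structure: two simple spans PQ and QR with a hinge at Q.
Rotations at Q on the released spans (each span's end-slope, ×1/EI):
  span PQ: UDL 8.5: wL³/(24EI) = 97.26/EI
  relative rotation θ_0 = (97.26 + 0)/EI = 97.26/EI
A unit hogging moment at Q produces rotation L₁/(3EI) + L₂/(3EI) = 5.167/EI.
Slope continuity at Q: θ_0 = M_Q·5.167/EI, so M_Q = 97.26/5.167 = 18.83 kip·ft (hogging).
Span PQ, ΣM about P with M_Q applied at Q: R_Q^{PQ}·6.5 = 179.6 + 18.83, so R_Q^{PQ} = 30.52 kip and R_P = 55.25 − 30.52 = 24.73 kip.
Span QR, ΣM about R: R_Q^{QR}·9 = 0 + 18.83, so R_Q^{QR} = 2.092 kip and R_R = 0 − 2.092 = -2.092 kip.
R_Q = 30.52 + 2.092 = 32.61 kip.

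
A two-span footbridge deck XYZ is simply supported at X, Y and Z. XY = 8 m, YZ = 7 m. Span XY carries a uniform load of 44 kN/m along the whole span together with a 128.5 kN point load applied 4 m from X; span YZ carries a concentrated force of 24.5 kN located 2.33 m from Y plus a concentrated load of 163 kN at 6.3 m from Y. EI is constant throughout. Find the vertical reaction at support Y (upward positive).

R_Y = 361.7 kN

Release continuity at Y by inserting a hinge; the redundant is the internal moment M_Y. The primary structure is two simply-supported spans XY and YZ.
Discontinuity in slope at Y on the released structure — sum the simple-span end rotations:
  span XY: UDL 44: wL³/(24EI) = 938.7/EI
  span XY: point load 128.5 at a = 4: Pab(L + a)/(6LEI) = 514/EI
  span YZ: point load 24.5 at a = 2.33: Pab(L + b)/(6LEI) = 74.07/EI
  span YZ: point load 163 at a = 6.3: Pab(L + b)/(6LEI) = 131.8/EI
  relative rotation θ_0 = (1453 + 205.9)/EI = 1659/EI
A unit hogging moment at Y produces rotation L₁/(3EI) + L₂/(3EI) = 5/EI.
Slope continuity at Y: θ_0 = M_Y·5/EI, so M_Y = 1659/5 = 331.7 kN·m (hogging).
Span XY, ΣM about X with M_Y applied at Y: R_Y^{XY}·8 = 1922 + 331.7, so R_Y^{XY} = 281.7 kN and R_X = 480.5 − 281.7 = 198.8 kN.
Span YZ, ΣM about Z: R_Y^{YZ}·7 = 228.5 + 331.7, so R_Y^{YZ} = 80.03 kN and R_Z = 187.5 − 80.03 = 107.5 kN.
R_Y = 281.7 + 80.03 = 361.7 kN.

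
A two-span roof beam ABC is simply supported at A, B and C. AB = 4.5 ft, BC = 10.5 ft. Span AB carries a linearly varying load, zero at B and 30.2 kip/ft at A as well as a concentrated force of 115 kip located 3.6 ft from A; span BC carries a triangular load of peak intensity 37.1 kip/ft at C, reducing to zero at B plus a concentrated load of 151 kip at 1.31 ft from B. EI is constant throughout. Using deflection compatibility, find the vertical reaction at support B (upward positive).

Release continuity at B by inserting a hinge; the redundant is the internal moment M_B. The primary structure is two simply-supported spans AB and BC.
End slopes at the hinge B, treating each span as simply supported:
  span AB: triangular load, peak 30.2: 7w₀L³/(360EI) = 53.51/EI
  span AB: point load 115 at a = 3.6: Pab(L + a)/(6LEI) = 111.8/EI
  span BC: triangular load, peak 37.1: 7w₀L³/(360EI) = 835.1/EI
  span BC: point load 151 at a = 1.31: Pab(L + b)/(6LEI) = 568.2/EI
  relative rotation θ_0 = (165.3 + 1403)/EI = 1569/EI
A unit hogging moment at B produces rotation L₁/(3EI) + L₂/(3EI) = 5/EI.
Compatibility: M_B·(L₁+L₂)/(3EI) = θ_0, giving M_B = 313.7 kip·ft (hogging).
Span AB, ΣM about A with M_B applied at B: R_B^{AB}·4.5 = 515.9 + 313.7, so R_B^{AB} = 184.4 kip and R_A = 182.9 − 184.4 = -1.413 kip.
Span BC, ΣM about C: R_B^{BC}·10.5 = 2069 + 313.7, so R_B^{BC} = 227 kip and R_C = 345.8 − 227 = 118.8 kip.
R_B = 184.4 + 227 = 411.3 kip.

R_B = 411.3 kip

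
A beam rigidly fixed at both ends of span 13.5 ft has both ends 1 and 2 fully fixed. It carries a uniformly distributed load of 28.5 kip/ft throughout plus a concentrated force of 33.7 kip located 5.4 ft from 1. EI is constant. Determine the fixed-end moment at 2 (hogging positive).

Take the two fixed-end moments M_1, M_2 as redundants; the released structure is the simple span 12.
On the primary (simply-supported) span, the end slopes from the loading are:
  at 1: UDL 28.5: wL³/(24EI) = 2922/EI
  at 2: UDL 28.5: wL³/(24EI) = 2922/EI
  at 1: point load 33.7 at a = 5.4: Pab(L + b)/(6LEI) = 393.1/EI
  at 2: point load 33.7 at a = 5.4: Pab(L + a)/(6LEI) = 343.9/EI
  θ_10 = 3315/EI,  θ_20 = 3266/EI
Flexibility coefficients: a unit moment at one end gives L/(3EI) there and L/(6EI) at the far end, so f₁₁ = f₂₂ = 4.5/EI and f₁₂ = f₂₁ = 2.25/EI.
Compatibility — zero rotation at each built-in end:
  4.5 M_1 + 2.25 M_2 = 3315
  2.25 M_1 + 4.5 M_2 = 3266
Solving the pair gives M_1 = 498.4 kip·ft and M_2 = 476.5 kip·ft (hogging).

M_2 = 476.5 kip·ft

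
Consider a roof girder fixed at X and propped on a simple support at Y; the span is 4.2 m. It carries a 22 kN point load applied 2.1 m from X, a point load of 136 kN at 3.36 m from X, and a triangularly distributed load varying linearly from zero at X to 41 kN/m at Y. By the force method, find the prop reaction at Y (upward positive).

Remove the prop at Y; the released (primary) structure is a cantilever built in at X.
Free-end deflection of the primary structure under the applied loading (downward +):
  point load 22 at a = 2.1: Pa²(3L − a)/(6EI) = 169.8/EI
  point load 136 at a = 3.36: Pa²(3L − a)/(6EI) = 2364/EI
  triangular load, peak 41 at the free end: 11w₀L⁴/(120EI) = 1169/EI
  δ_0 = 3704/EI
Tip deflection under a unit load at Y: L³/(3EI) = 24.7/EI.
Compatibility at Y: δ_0 − R_Y·δ_{YY} = 0, so R_Y = 3704/24.7 = 150 kN.

R_Y = 150 kN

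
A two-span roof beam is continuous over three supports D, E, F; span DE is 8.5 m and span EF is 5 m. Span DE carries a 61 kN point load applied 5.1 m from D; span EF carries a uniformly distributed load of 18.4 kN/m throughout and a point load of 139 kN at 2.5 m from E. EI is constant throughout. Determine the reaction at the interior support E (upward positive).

Take M_E as the redundant. Released structure: two simple spans DE and EF with a hinge at E.
Rotations at E on the released spans (each span's end-slope, ×1/EI):
  span DE: point load 61 at a = 5.1: Pab(L + a)/(6LEI) = 282.1/EI
  span EF: UDL 18.4: wL³/(24EI) = 95.83/EI
  span EF: point load 139 at a = 2.5: Pab(L + b)/(6LEI) = 217.2/EI
  relative rotation θ_0 = (282.1 + 313)/EI = 595.1/EI
A unit hogging moment at E produces rotation L₁/(3EI) + L₂/(3EI) = 4.5/EI.
Compatibility: M_E·(L₁+L₂)/(3EI) = θ_0, giving M_E = 132.2 kN·m (hogging).
Span DE, ΣM about D with M_E applied at E: R_E^{DE}·8.5 = 311.1 + 132.2, so R_E^{DE} = 52.16 kN and R_D = 61 − 52.16 = 8.842 kN.
Span EF, ΣM about F: R_E^{EF}·5 = 577.5 + 132.2, so R_E^{EF} = 141.9 kN and R_F = 231 − 141.9 = 89.05 kN.
R_E = 52.16 + 141.9 = 194.1 kN.

R_E = 194.1 kN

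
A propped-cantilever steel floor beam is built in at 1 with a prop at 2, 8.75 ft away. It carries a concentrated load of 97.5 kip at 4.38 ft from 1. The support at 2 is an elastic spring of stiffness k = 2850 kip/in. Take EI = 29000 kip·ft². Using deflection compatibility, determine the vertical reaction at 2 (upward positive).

Remove the prop at 2; the released (primary) structure is a cantilever built in at 1.
Downward deflection at the released point 2 due to the loads:
  point load 97.5 at a = 4.38: Pa²(3L − a)/(6EI) = 6818/EI
Tip deflection under a unit load at 2: L³/(3EI) = 223.3/EI.
With EI = 29000 kip·ft²: δ_0 = 0.2351 ft and δ_{22} = 0.0077 ft/kip.
Compatibility — the spring shortens by R_2/k under the reaction it provides: δ_0 − R_2·δ_{22} = R_2/k. With 1/k = 1/(2850×12) ft/kip = 0.000029 ft/kip, R_2 = δ_0 / (δ_{22} + 1/k) = 0.2351 / (0.0077 + 0.000029) = 30.42 kip.

R_2 = 30.42 kip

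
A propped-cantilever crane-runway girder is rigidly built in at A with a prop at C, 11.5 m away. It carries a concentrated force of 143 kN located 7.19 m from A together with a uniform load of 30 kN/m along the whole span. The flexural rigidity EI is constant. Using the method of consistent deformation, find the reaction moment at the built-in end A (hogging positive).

Release the roller at C. Primary structure: cantilever fixed at A.
Deflection at C on the released cantilever, summing each load's contribution:
  point load 143 at a = 7.19: Pa²(3L − a)/(6EI) = 33648/EI
  UDL 30: wL⁴/(8EI) = 65588/EI
  δ_0 = 99236/EI
Tip deflection under a unit load at C: L³/(3EI) = 507/EI.
The prop prevents deflection at C: R_C = δ_0/δ_{CC} = 99236/507 = 195.7 kN.
Moment equilibrium about A: M_A = Σ(load moments about A) − R_C·L = 3012 − 195.7×11.5 = 760.8 kN·m.

M_A = 760.8 kN·m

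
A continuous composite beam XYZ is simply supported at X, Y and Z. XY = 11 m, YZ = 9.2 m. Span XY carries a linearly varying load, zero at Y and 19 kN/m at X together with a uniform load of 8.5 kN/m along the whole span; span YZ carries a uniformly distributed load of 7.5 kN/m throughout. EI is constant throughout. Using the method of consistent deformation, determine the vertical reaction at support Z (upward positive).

Release continuity at Y by inserting a hinge; the redundant is the internal moment M_Y. The primary structure is two simply-supported spans XY and YZ.
End slopes at the hinge Y, treating each span as simply supported:
  span XY: triangular load, peak 19: 7w₀L³/(360EI) = 491.7/EI
  span XY: UDL 8.5: wL³/(24EI) = 471.4/EI
  span YZ: UDL 7.5: wL³/(24EI) = 243.3/EI
  relative rotation θ_0 = (963.1 + 243.3)/EI = 1206/EI
A unit hogging moment at Y produces rotation L₁/(3EI) + L₂/(3EI) = 6.733/EI.
Compatibility: M_Y·(L₁+L₂)/(3EI) = θ_0, giving M_Y = 179.2 kN·m (hogging).
Span YZ, ΣM about Z: R_Y^{YZ}·9.2 = 317.4 + 179.2, so R_Y^{YZ} = 53.98 kN and R_Z = 69 − 53.98 = 15.02 kN.

R_Z = 15.02 kN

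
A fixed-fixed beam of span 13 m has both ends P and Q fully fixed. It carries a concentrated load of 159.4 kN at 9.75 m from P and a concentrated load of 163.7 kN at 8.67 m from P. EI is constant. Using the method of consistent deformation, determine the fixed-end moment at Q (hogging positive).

M_Q = 606.7 kN·m

Take the two fixed-end moments M_P, M_Q as redundants; the released structure is the simple span PQ.
On the primary (simply-supported) span, the end slopes from the loading are:
  at P: point load 159.4 at a = 9.75: Pab(L + b)/(6LEI) = 1052/EI
  at Q: point load 159.4 at a = 9.75: Pab(L + a)/(6LEI) = 1473/EI
  at P: point load 163.7 at a = 8.67: Pab(L + b)/(6LEI) = 1365/EI
  at Q: point load 163.7 at a = 8.67: Pab(L + a)/(6LEI) = 1707/EI
  θ_P0 = 2418/EI,  θ_Q0 = 3181/EI
Flexibility coefficients: a unit moment at one end gives L/(3EI) there and L/(6EI) at the far end, so f₁₁ = f₂₂ = 4.333/EI and f₁₂ = f₂₁ = 2.167/EI.
Compatibility — zero rotation at each built-in end:
  4.333 M_P + 2.167 M_Q = 2418
  2.167 M_P + 4.333 M_Q = 3181
Solving the pair gives M_P = 254.6 kN·m and M_Q = 606.7 kN·m (hogging).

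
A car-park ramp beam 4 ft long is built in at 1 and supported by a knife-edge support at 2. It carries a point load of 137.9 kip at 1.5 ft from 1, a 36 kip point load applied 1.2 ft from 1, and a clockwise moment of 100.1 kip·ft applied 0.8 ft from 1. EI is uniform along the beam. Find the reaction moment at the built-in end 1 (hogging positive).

M_1 = 176.8 kip·ft

Release the roller at 2. Primary structure: cantilever fixed at 1.
Downward deflection at the released point 2 due to the loads:
  point load 137.9 at a = 1.5: Pa²(3L − a)/(6EI) = 543/EI
  point load 36 at a = 1.2: Pa²(3L − a)/(6EI) = 93.31/EI
  clockwise couple 100.1 at a = 0.8: M₀a(2L − a)/(2EI) = 288.3/EI
  δ_0 = 924.6/EI
Tip deflection under a unit load at 2: L³/(3EI) = 21.33/EI.
The prop prevents deflection at 2: R_2 = δ_0/δ_{22} = 924.6/21.33 = 43.34 kip.
Moment equilibrium about 1: M_1 = Σ(load moments about 1) − R_2·L = 350.1 − 43.34×4 = 176.8 kip·ft.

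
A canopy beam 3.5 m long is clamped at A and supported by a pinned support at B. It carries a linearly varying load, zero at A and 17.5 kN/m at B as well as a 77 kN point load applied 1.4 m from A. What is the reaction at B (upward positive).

Remove the prop at B; the released (primary) structure is a cantilever built in at A.
Primary-structure tip deflection at B by superposition:
  triangular load, peak 17.5 at the free end: 11w₀L⁴/(120EI) = 240.7/EI
  point load 77 at a = 1.4: Pa²(3L − a)/(6EI) = 228.9/EI
  δ_0 = 469.6/EI
Flexibility coefficient — unit upward force at B: δ_{BB} = L³/(3EI) = 14.29/EI.
Compatibility at B: δ_0 − R_B·δ_{BB} = 0, so R_B = 469.6/14.29 = 32.86 kN.

R_B = 32.86 kN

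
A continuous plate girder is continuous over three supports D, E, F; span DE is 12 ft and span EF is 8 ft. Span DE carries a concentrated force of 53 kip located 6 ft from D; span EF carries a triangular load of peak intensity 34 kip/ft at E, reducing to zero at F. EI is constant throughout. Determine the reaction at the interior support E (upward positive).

R_E = 144.2 kip

Take M_E as the redundant. Released structure: two simple spans DE and EF with a hinge at E.
End slopes at the hinge E, treating each span as simply supported:
  span DE: point load 53 at a = 6: Pab(L + a)/(6LEI) = 477/EI
  span EF: triangular load, peak 34: w₀L³/(45EI) = 386.8/EI
  relative rotation θ_0 = (477 + 386.8)/EI = 863.8/EI
A unit hogging moment at E produces rotation L₁/(3EI) + L₂/(3EI) = 6.667/EI.
Slope continuity at E: θ_0 = M_E·6.667/EI, so M_E = 863.8/6.667 = 129.6 kip·ft (hogging).
Span DE, ΣM about D with M_E applied at E: R_E^{DE}·12 = 318 + 129.6, so R_E^{DE} = 37.3 kip and R_D = 53 − 37.3 = 15.7 kip.
Span EF, ΣM about F: R_E^{EF}·8 = 725.3 + 129.6, so R_E^{EF} = 106.9 kip and R_F = 136 − 106.9 = 29.14 kip.
R_E = 37.3 + 106.9 = 144.2 kip.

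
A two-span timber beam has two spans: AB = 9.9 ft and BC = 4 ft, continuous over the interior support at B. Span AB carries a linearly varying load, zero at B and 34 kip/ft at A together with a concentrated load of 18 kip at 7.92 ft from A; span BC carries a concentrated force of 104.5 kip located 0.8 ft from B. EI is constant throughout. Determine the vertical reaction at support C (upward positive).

R_C = -22.61 kip

Release continuity at B by inserting a hinge; the redundant is the internal moment M_B. The primary structure is two simply-supported spans AB and BC.
Rotations at B on the released spans (each span's end-slope, ×1/EI):
  span AB: triangular load, peak 34: 7w₀L³/(360EI) = 641.5/EI
  span AB: point load 18 at a = 7.92: Pab(L + a)/(6LEI) = 84.68/EI
  span BC: point load 104.5 at a = 0.8: Pab(L + b)/(6LEI) = 80.26/EI
  relative rotation θ_0 = (726.2 + 80.26)/EI = 806.4/EI
A unit hogging moment at B produces rotation L₁/(3EI) + L₂/(3EI) = 4.633/EI.
Compatibility: M_B·(L₁+L₂)/(3EI) = θ_0, giving M_B = 174 kip·ft (hogging).
Span BC, ΣM about C: R_B^{BC}·4 = 334.4 + 174, so R_B^{BC} = 127.1 kip and R_C = 104.5 − 127.1 = -22.61 kip.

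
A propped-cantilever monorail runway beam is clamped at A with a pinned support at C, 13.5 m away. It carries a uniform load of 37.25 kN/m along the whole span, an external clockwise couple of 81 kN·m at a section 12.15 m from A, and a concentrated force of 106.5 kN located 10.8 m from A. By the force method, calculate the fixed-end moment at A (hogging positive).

M_A = 947.3 kN·m

Choose R_C as the redundant. The primary structure is the cantilever fixed at A.
Free-end deflection of the primary structure under the applied loading (downward +):
  UDL 37.25: wL⁴/(8EI) = 154658/EI
  clockwise couple 81 at a = 12.15: M₀a(2L − a)/(2EI) = 7307/EI
  point load 106.5 at a = 10.8: Pa²(3L − a)/(6EI) = 61490/EI
  δ_0 = 223455/EI
Tip deflection under a unit load at C: L³/(3EI) = 820.1/EI.
Compatibility at C: δ_0 − R_C·δ_{CC} = 0, so R_C = 223455/820.1 = 272.5 kN.
Moment equilibrium about A: M_A = Σ(load moments about A) − R_C·L = 4626 − 272.5×13.5 = 947.3 kN·m.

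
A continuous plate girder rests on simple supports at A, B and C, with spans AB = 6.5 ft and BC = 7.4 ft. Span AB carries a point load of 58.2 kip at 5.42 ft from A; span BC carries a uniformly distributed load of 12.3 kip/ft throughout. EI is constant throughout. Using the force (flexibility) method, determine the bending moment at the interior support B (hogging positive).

Take M_B as the redundant. Released structure: two simple spans AB and BC with a hinge at B.
Rotations at B on the released spans (each span's end-slope, ×1/EI):
  span AB: point load 58.2 at a = 5.42: Pab(L + a)/(6LEI) = 104.1/EI
  span BC: UDL 12.3: wL³/(24EI) = 207.7/EI
  relative rotation θ_0 = (104.1 + 207.7)/EI = 311.8/EI
A unit hogging moment at B produces rotation L₁/(3EI) + L₂/(3EI) = 4.633/EI.
Slope continuity at B: θ_0 = M_B·4.633/EI, so M_B = 311.8/4.633 = 67.3 kip·ft (hogging).

M_B = 67.3 kip·ft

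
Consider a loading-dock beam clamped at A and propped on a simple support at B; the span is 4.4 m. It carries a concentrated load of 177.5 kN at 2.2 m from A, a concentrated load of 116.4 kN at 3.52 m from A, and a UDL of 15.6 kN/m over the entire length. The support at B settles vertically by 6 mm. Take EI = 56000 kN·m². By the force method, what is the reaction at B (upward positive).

R_B = 151.3 kN

Remove the prop at B; the released (primary) structure is a cantilever built in at A.
Primary-structure tip deflection at B by superposition:
  point load 177.5 at a = 2.2: Pa²(3L − a)/(6EI) = 1575/EI
  point load 116.4 at a = 3.52: Pa²(3L − a)/(6EI) = 2327/EI
  UDL 15.6: wL⁴/(8EI) = 730.9/EI
  δ_0 = 4633/EI
Tip deflection under a unit load at B: L³/(3EI) = 28.39/EI.
With EI = 56000 kN·m²: δ_0 = 0.082727 m and δ_{BB} = 0.000507 m/kN.
Compatibility — the beam at B must follow the support down by 0.006 m: δ_0 − R_B·δ_{BB} = 0.006, so R_B = (0.082727 − 0.006)/0.000507 = 151.3 kN.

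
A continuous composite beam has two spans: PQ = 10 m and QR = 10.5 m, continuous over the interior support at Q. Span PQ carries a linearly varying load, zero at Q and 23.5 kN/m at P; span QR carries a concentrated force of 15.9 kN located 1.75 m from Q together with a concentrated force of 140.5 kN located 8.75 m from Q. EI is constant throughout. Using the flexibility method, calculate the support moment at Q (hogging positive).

M_Q = 139 kN·m

Release continuity at Q by inserting a hinge; the redundant is the internal moment M_Q. The primary structure is two simply-supported spans PQ and QR.
End slopes at the hinge Q, treating each span as simply supported:
  span PQ: triangular load, peak 23.5: 7w₀L³/(360EI) = 456.9/EI
  span QR: point load 15.9 at a = 1.75: Pab(L + b)/(6LEI) = 74.39/EI
  span QR: point load 140.5 at a = 8.75: Pab(L + b)/(6LEI) = 418.3/EI
  relative rotation θ_0 = (456.9 + 492.7)/EI = 949.7/EI
A unit hogging moment at Q produces rotation L₁/(3EI) + L₂/(3EI) = 6.833/EI.
Compatibility: M_Q·(L₁+L₂)/(3EI) = θ_0, giving M_Q = 139 kN·m (hogging).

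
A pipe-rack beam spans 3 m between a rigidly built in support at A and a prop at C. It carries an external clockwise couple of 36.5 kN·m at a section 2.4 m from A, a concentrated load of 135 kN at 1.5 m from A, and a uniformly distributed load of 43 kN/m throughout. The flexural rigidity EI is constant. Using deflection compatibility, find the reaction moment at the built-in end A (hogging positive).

M_A = 108.3 kN·m

Remove the prop at C; the released (primary) structure is a cantilever built in at A.
Free-end deflection of the primary structure under the applied loading (downward +):
  clockwise couple 36.5 at a = 2.4: M₀a(2L − a)/(2EI) = 157.7/EI
  point load 135 at a = 1.5: Pa²(3L − a)/(6EI) = 379.7/EI
  UDL 43: wL⁴/(8EI) = 435.4/EI
  δ_0 = 972.7/EI
Flexibility coefficient — unit upward force at C: δ_{CC} = L³/(3EI) = 9/EI.
The prop prevents deflection at C: R_C = δ_0/δ_{CC} = 972.7/9 = 108.1 kN.
Moment equilibrium about A: M_A = Σ(load moments about A) − R_C·L = 432.5 − 108.1×3 = 108.3 kN·m.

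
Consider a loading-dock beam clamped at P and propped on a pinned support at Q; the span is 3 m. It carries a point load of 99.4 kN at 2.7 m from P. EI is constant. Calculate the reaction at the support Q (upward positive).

R_Q = 84.54 kN

Release the roller at Q. Primary structure: cantilever fixed at P.
Deflection at Q on the released cantilever, summing each load's contribution:
  point load 99.4 at a = 2.7: Pa²(3L − a)/(6EI) = 760.9/EI
Flexibility coefficient — unit upward force at Q: δ_{QQ} = L³/(3EI) = 9/EI.
The prop prevents deflection at Q: R_Q = δ_0/δ_{QQ} = 760.9/9 = 84.54 kN.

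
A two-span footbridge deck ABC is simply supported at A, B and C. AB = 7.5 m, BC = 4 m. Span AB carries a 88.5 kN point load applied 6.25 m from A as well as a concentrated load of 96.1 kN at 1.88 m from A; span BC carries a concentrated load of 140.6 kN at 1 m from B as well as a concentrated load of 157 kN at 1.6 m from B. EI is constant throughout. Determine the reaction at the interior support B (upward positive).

R_B = 368.2 kN

Insert a hinge at B; M_B is the redundant, and each span becomes simply supported.
Rotations at B on the released spans (each span's end-slope, ×1/EI):
  span AB: point load 88.5 at a = 6.25: Pab(L + a)/(6LEI) = 211.3/EI
  span AB: point load 96.1 at a = 1.88: Pab(L + a)/(6LEI) = 211.6/EI
  span BC: point load 140.6 at a = 1: Pab(L + b)/(6LEI) = 123/EI
  span BC: point load 157 at a = 1.6: Pab(L + b)/(6LEI) = 160.8/EI
  relative rotation θ_0 = (422.9 + 283.8)/EI = 706.7/EI
A unit hogging moment at B produces rotation L₁/(3EI) + L₂/(3EI) = 3.833/EI.
Compatibility: M_B·(L₁+L₂)/(3EI) = θ_0, giving M_B = 184.4 kN·m (hogging).
Span AB, ΣM about A with M_B applied at B: R_B^{AB}·7.5 = 733.8 + 184.4, so R_B^{AB} = 122.4 kN and R_A = 184.6 − 122.4 = 62.18 kN.
Span BC, ΣM about C: R_B^{BC}·4 = 798.6 + 184.4, so R_B^{BC} = 245.7 kN and R_C = 297.6 − 245.7 = 51.86 kN.
R_B = 122.4 + 245.7 = 368.2 kN.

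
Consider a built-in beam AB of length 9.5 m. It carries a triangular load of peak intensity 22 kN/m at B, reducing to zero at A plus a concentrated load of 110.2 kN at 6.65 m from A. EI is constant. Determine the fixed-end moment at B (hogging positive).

M_B = 253.2 kN·m

Take the two fixed-end moments M_A, M_B as redundants; the released structure is the simple span AB.
On the primary (simply-supported) span, the end slopes from the loading are:
  at A: triangular load, peak 22: 7w₀L³/(360EI) = 366.8/EI
  at B: triangular load, peak 22: w₀L³/(45EI) = 419.2/EI
  at A: point load 110.2 at a = 6.65: Pab(L + b)/(6LEI) = 452.5/EI
  at B: point load 110.2 at a = 6.65: Pab(L + a)/(6LEI) = 591.8/EI
  θ_A0 = 819.3/EI,  θ_B0 = 1011/EI
Flexibility coefficients: a unit moment at one end gives L/(3EI) there and L/(6EI) at the far end, so f₁₁ = f₂₂ = 3.167/EI and f₁₂ = f₂₁ = 1.583/EI.
Compatibility — zero rotation at each built-in end:
  3.167 M_A + 1.583 M_B = 819.3
  1.583 M_A + 3.167 M_B = 1011
Solving the pair gives M_A = 132.1 kN·m and M_B = 253.2 kN·m (hogging).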